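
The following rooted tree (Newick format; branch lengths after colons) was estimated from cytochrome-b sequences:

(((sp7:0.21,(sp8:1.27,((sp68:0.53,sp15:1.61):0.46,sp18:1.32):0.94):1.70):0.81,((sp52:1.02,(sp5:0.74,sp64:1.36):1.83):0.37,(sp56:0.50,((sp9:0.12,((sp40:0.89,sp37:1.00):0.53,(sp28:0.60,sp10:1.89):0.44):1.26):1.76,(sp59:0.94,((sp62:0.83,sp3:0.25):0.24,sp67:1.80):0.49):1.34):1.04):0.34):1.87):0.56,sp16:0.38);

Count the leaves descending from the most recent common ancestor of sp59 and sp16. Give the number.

The MRCA of sp59 and sp16 is the root, so the clade is the entire tree.
That clade contains 19 terminal taxa: sp10, sp15, sp16, sp18, sp28, sp3, sp37, sp40, sp5, sp52, sp56, sp59, sp62, sp64, sp67, sp68, sp7, sp8, sp9.

19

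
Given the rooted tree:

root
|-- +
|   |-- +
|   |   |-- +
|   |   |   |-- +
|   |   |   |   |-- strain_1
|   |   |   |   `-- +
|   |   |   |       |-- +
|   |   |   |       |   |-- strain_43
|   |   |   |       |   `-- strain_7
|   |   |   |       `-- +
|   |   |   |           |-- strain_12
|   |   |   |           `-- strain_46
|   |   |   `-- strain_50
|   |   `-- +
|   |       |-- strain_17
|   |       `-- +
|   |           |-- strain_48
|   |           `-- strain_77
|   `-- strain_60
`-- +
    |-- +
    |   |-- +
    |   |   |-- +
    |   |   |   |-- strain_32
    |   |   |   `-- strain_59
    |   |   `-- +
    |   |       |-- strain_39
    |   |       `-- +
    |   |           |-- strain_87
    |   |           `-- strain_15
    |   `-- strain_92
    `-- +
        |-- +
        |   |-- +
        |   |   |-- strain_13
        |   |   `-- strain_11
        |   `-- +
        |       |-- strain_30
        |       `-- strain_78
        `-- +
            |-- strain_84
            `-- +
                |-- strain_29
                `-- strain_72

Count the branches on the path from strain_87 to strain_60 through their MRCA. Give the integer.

8

The MRCA of strain_87 and strain_60 is the root of the tree.
From strain_87 up to that node: 6 branches. From strain_60 up to the same node: 2 branches. Total: 6 + 2 = 8.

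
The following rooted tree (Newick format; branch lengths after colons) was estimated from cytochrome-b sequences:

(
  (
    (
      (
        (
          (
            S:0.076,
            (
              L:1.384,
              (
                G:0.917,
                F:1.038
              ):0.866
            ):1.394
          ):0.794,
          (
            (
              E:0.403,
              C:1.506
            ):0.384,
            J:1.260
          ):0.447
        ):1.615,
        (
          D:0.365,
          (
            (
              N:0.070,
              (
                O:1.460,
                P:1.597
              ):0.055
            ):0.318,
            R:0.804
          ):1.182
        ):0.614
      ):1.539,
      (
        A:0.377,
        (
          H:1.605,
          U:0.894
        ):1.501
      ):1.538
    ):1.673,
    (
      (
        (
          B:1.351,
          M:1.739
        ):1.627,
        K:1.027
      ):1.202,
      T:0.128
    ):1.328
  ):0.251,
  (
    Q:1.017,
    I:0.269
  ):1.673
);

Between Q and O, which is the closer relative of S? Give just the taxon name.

The MRCA of S and O subtends (((S,(L,(G,F))),((E,C),J)),(D,((N,(O,P)),R))) (12 taxa).
The MRCA of S and Q is the root, subtending the entire tree (21 taxa).
The first is nested inside the second, so S shares a more recent common ancestor with O.

O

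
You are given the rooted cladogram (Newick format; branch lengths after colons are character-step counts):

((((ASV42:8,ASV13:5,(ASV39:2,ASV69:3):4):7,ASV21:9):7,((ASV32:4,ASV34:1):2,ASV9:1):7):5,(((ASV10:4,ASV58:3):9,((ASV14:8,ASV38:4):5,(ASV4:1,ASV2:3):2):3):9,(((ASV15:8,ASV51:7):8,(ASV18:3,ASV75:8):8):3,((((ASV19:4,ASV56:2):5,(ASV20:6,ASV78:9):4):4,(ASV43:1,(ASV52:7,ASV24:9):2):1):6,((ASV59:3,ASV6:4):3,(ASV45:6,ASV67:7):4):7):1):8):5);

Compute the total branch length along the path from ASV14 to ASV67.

52

The path runs ASV14 → … → MRCA → … → ASV67; the MRCA is the node subtending (((ASV10,ASV58),((ASV14,ASV38),(ASV4,ASV2))),(((ASV15,ASV51),(ASV18,ASV75)),((((ASV19,ASV56),(ASV20,ASV78)),(ASV43,(ASV52,ASV24))),((ASV59,ASV6),(ASV45,ASV67))))).
Branch lengths along that path: 8 + 5 + 3 + 9 + 8 + 1 + 7 + 4 + 7 = 52.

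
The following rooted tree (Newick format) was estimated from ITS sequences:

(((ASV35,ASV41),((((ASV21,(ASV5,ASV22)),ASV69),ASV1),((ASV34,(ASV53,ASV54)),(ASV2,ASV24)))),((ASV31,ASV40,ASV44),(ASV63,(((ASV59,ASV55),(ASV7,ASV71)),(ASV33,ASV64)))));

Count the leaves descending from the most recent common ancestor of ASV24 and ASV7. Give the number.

22

The MRCA of ASV24 and ASV7 is the root, so the clade is the entire tree.
That clade contains 22 terminal taxa: ASV1, ASV2, ASV21, ASV22, ASV24, ASV31, ASV33, ASV34, ASV35, ASV40, ASV41, ASV44, ASV5, ASV53, ASV54, ASV55, ASV59, ASV63, ASV64, ASV69, ASV7, ASV71.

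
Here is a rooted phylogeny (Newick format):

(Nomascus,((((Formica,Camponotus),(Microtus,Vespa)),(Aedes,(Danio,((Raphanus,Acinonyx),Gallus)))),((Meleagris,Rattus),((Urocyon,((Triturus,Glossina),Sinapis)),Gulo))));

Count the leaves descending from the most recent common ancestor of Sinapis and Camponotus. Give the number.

16

The MRCA of Sinapis and Camponotus is the node subtending ((((Formica,Camponotus),(Microtus,Vespa)),(Aedes,(Danio,((Raphanus,Acinonyx),Gallus)))),((Meleagris,Rattus),((Urocyon,((Triturus,Glossina),Sinapis)),Gulo))).
That clade contains 16 terminal taxa: Acinonyx, Aedes, Camponotus, Danio, Formica, Gallus, Glossina, Gulo, Meleagris, Microtus, Raphanus, Rattus, Sinapis, Triturus, Urocyon, Vespa.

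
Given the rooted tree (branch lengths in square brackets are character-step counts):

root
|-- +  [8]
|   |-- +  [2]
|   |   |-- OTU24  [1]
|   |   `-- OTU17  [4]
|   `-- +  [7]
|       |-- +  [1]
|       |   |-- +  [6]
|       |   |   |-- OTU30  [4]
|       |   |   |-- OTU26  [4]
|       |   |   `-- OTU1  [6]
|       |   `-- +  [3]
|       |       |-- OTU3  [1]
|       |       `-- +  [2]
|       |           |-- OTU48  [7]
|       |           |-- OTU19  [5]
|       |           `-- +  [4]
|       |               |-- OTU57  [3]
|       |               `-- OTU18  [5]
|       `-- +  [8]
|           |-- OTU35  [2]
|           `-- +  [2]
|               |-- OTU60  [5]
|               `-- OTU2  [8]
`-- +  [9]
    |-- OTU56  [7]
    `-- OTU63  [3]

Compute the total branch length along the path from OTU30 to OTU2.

29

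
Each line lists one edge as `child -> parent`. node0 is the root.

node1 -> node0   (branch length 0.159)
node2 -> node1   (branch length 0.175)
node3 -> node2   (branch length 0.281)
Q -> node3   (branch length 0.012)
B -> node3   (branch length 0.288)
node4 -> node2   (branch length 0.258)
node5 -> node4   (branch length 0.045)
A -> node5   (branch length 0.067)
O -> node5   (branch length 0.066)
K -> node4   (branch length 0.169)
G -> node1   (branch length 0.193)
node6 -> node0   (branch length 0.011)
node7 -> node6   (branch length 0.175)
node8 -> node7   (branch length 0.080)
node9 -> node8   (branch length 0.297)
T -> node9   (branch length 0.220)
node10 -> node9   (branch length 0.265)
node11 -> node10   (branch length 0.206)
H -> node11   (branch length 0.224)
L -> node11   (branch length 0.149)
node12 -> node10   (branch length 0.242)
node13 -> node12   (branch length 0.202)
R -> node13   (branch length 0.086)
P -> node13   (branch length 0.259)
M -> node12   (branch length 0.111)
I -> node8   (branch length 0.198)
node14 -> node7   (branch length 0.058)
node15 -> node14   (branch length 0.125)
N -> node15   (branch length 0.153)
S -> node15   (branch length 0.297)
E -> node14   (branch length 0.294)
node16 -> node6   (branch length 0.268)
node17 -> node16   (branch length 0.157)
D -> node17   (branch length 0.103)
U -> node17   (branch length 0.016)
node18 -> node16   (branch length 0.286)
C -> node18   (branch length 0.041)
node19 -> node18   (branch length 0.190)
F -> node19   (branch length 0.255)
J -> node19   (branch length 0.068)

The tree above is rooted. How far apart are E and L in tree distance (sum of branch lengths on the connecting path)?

1.349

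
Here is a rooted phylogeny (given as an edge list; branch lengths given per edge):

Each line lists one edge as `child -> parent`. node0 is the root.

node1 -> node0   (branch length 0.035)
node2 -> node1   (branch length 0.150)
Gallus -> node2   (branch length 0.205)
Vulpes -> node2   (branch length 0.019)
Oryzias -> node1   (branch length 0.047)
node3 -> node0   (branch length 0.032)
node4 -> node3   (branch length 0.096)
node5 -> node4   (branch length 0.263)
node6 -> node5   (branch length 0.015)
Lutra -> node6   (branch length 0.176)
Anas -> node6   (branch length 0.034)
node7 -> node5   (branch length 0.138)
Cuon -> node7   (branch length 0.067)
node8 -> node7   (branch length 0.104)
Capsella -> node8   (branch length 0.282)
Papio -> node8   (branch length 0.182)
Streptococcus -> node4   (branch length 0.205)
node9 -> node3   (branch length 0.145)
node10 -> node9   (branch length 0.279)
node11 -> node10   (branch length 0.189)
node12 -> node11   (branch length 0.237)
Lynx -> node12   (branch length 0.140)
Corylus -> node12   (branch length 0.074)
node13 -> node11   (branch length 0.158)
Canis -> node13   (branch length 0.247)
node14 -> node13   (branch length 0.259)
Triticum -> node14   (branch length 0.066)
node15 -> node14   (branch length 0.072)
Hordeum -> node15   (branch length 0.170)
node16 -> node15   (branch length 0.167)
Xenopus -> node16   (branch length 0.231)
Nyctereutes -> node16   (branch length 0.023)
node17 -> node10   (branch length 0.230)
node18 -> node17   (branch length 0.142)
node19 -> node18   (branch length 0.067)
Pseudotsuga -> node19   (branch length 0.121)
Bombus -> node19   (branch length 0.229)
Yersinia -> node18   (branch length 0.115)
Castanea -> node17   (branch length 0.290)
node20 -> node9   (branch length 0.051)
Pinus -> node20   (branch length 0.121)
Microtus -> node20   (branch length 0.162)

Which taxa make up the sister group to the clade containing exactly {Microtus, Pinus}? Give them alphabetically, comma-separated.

Bombus, Canis, Castanea, Corylus, Hordeum, Lynx, Nyctereutes, Pseudotsuga, Triticum, Xenopus, Yersinia

The clade containing exactly {Microtus, Pinus} attaches to the tree at the node subtending ((((Lynx,Corylus),(Canis,(Triticum,(Hordeum,(Xenopus,Nyctereutes))))),(((Pseudotsuga,Bombus),Yersinia),Castanea)),(Pinus,Microtus)).
The other lineage descending from that same node — the sister group — is (((Lynx,Corylus),(Canis,(Triticum,(Hordeum,(Xenopus,Nyctereutes))))),(((Pseudotsuga,Bombus),Yersinia),Castanea)); its 11 tips in alphabetical order are the answer.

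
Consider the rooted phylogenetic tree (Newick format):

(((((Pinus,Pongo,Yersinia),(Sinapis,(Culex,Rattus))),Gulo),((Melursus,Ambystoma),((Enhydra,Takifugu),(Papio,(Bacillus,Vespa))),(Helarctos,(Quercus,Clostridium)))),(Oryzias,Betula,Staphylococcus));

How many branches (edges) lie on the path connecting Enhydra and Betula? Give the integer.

7

The MRCA of Enhydra and Betula is the root of the tree.
From Enhydra up to that node: 5 branches. From Betula up to the same node: 2 branches. Total: 5 + 2 = 7.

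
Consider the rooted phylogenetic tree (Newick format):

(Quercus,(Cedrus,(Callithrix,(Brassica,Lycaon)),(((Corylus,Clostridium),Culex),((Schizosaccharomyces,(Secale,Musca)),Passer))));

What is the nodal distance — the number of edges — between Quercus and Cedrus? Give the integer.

3

The MRCA of Quercus and Cedrus is the root of the tree.
From Quercus up to that node: 1 branch. From Cedrus up to the same node: 2 branches. Total: 1 + 2 = 3.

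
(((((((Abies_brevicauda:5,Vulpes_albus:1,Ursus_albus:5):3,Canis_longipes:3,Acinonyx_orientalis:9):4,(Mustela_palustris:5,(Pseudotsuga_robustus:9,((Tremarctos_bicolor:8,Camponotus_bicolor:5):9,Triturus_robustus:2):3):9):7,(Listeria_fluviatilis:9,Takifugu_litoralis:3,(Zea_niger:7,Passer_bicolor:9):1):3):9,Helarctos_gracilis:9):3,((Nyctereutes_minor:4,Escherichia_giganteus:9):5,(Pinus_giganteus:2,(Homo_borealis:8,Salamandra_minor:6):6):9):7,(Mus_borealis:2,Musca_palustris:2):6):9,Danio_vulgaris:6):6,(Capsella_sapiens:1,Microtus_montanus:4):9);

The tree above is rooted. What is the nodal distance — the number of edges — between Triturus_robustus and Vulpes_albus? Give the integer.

7

The MRCA of Triturus_robustus and Vulpes_albus is the node subtending (((Abies_brevicauda,Vulpes_albus,Ursus_albus),Canis_longipes,Acinonyx_orientalis),(Mustela_palustris,(Pseudotsuga_robustus,((Tremarctos_bicolor,Camponotus_bicolor),Triturus_robustus))),(Listeria_fluviatilis,Takifugu_litoralis,(Zea_niger,Passer_bicolor))).
From Triturus_robustus up to that node: 4 branches. From Vulpes_albus up to the same node: 3 branches. Total: 4 + 3 = 7.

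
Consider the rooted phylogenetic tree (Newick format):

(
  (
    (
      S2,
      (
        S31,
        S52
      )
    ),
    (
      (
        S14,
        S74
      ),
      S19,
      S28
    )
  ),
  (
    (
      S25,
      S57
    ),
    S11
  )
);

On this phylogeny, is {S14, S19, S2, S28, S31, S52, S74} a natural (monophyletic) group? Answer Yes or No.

Yes

The most recent common ancestor of these taxa subtends ((S2,(S31,S52)),((S14,S74),S19,S28)).
That clade has exactly 7 tips — every listed taxon and nothing else — so the group is monophyletic.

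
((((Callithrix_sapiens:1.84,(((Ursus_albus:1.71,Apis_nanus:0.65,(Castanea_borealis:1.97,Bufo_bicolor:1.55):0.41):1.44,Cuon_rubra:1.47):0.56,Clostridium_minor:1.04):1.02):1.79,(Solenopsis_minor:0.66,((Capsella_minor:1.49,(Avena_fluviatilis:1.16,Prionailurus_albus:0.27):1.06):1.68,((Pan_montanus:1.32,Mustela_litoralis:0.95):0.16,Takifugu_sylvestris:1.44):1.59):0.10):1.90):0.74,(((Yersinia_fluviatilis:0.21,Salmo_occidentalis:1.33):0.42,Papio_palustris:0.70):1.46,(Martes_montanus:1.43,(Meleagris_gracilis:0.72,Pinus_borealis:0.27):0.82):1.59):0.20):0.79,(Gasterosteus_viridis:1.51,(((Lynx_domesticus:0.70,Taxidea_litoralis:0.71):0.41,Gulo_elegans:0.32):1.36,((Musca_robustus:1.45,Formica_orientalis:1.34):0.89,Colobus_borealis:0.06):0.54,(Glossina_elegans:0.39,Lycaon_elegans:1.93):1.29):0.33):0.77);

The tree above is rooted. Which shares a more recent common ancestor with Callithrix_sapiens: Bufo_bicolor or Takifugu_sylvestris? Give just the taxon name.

Bufo_bicolor

The MRCA of Callithrix_sapiens and Bufo_bicolor subtends (Callithrix_sapiens,(((Ursus_albus,Apis_nanus,(Castanea_borealis,Bufo_bicolor)),Cuon_rubra),Clostridium_minor)) (7 taxa).
The MRCA of Callithrix_sapiens and Takifugu_sylvestris subtends ((Callithrix_sapiens,(((Ursus_albus,Apis_nanus,(Castanea_borealis,Bufo_bicolor)),Cuon_rubra),Clostridium_minor)),(Solenopsis_minor,((Capsella_minor,(Avena_fluviatilis,Prionailurus_albus)),((Pan_montanus,Mustela_litoralis),Takifugu_sylvestris)))) (14 taxa).
The first is nested inside the second, so Callithrix_sapiens shares a more recent common ancestor with Bufo_bicolor.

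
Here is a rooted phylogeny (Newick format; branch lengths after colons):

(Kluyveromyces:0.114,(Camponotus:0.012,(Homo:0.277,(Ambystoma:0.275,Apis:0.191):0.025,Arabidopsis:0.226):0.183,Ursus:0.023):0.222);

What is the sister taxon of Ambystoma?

Apis

Ambystoma attaches to the tree at the node subtending (Ambystoma,Apis).
The other lineage descending from that same node — the sister group — is the single tip Apis.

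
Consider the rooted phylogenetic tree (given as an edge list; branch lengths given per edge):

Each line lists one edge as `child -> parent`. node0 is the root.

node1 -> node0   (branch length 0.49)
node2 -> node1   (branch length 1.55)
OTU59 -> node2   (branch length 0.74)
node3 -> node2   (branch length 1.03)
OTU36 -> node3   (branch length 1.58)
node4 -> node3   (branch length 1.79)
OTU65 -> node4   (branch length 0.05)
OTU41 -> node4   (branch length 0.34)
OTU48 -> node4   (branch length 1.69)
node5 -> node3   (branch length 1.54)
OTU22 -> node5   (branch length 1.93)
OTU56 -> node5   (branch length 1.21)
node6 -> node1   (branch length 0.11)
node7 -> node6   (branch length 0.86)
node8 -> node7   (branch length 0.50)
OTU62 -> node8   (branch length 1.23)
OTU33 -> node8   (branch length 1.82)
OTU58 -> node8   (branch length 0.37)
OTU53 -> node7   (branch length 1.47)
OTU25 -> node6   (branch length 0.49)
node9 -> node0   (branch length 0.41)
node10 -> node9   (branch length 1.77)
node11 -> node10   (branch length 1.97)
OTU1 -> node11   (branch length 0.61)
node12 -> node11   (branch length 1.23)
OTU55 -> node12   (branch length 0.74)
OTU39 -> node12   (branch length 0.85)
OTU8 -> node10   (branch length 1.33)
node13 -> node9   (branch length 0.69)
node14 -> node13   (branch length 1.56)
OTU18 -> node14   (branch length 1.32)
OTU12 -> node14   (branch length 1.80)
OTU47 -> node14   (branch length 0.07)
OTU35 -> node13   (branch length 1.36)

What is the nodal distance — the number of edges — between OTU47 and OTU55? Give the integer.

The MRCA of OTU47 and OTU55 is the node subtending (((OTU1,(OTU55,OTU39)),OTU8),((OTU18,OTU12,OTU47),OTU35)).
From OTU47 up to that node: 3 branches. From OTU55 up to the same node: 4 branches. Total: 3 + 4 = 7.

7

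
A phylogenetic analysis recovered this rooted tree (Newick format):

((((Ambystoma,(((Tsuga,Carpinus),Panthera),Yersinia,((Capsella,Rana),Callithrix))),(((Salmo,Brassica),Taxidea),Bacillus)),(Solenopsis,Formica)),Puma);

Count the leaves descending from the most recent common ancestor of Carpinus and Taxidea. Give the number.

12

The MRCA of Carpinus and Taxidea is the node subtending ((Ambystoma,(((Tsuga,Carpinus),Panthera),Yersinia,((Capsella,Rana),Callithrix))),(((Salmo,Brassica),Taxidea),Bacillus)).
That clade contains 12 terminal taxa: Ambystoma, Bacillus, Brassica, Callithrix, Capsella, Carpinus, Panthera, Rana, Salmo, Taxidea, Tsuga, Yersinia.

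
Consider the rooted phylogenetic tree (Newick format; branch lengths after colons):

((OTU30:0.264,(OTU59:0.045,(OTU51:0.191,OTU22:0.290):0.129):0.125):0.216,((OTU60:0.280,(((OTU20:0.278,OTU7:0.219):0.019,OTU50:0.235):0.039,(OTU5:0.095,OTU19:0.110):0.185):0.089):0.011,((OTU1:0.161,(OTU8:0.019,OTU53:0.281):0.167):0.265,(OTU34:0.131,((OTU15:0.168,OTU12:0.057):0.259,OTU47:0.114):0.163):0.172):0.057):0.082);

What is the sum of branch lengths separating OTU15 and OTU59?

1.287

The path runs OTU15 → … → MRCA → … → OTU59; the MRCA is the root of the tree.
Branch lengths along that path: 0.168 + 0.259 + 0.163 + 0.172 + 0.057 + 0.082 + 0.216 + 0.125 + 0.045 = 1.287.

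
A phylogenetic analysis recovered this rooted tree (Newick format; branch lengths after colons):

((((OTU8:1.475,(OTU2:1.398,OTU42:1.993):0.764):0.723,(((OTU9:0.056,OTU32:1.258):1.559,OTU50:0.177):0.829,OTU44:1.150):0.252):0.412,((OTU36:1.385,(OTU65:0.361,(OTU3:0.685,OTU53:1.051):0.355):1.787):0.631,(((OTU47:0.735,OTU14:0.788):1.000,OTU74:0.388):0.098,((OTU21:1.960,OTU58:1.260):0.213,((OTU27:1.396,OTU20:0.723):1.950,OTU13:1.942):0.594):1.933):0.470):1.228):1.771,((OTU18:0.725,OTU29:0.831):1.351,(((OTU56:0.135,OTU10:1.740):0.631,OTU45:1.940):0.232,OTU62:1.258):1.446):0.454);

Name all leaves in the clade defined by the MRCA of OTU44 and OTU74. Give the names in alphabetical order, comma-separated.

OTU13, OTU14, OTU2, OTU20, OTU21, OTU27, OTU3, OTU32, OTU36, OTU42, OTU44, OTU47, OTU50, OTU53, OTU58, OTU65, OTU74, OTU8, OTU9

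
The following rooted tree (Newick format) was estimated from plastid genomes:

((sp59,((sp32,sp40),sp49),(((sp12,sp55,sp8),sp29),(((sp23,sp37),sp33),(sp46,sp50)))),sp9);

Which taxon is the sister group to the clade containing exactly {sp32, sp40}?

sp49

The clade containing exactly {sp32, sp40} attaches to the tree at the node subtending ((sp32,sp40),sp49).
The other lineage descending from that same node — the sister group — is the single tip sp49.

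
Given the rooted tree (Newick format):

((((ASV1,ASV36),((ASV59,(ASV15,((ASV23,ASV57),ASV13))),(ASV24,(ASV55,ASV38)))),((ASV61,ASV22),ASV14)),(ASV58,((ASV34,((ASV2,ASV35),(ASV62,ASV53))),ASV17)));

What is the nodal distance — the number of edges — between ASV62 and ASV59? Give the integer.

The MRCA of ASV62 and ASV59 is the root of the tree.
From ASV62 up to that node: 6 branches. From ASV59 up to the same node: 5 branches. Total: 6 + 5 = 11.

11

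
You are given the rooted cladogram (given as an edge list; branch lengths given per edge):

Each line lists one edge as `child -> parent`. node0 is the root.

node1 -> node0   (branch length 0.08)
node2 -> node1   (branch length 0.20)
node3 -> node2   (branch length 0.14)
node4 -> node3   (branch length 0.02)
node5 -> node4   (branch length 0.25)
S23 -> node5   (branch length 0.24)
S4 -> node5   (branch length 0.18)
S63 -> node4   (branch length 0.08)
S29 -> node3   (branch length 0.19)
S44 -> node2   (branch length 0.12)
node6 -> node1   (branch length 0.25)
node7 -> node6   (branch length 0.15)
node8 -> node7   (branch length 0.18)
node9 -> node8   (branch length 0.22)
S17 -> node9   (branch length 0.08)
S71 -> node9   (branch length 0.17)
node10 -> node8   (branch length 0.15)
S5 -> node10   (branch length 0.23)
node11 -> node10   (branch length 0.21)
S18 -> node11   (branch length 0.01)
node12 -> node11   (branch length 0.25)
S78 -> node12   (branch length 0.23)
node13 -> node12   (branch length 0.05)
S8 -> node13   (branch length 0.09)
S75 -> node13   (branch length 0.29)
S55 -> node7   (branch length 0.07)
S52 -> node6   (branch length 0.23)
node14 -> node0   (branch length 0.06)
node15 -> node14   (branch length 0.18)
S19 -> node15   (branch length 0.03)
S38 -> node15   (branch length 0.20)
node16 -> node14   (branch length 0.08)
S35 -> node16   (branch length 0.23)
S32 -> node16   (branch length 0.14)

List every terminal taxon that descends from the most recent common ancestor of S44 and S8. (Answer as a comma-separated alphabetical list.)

Tracing S44: it sits inside ((((S23,S4),S63),S29),S44).
Tracing S8: it sits inside (S8,S75).
The smallest clade enclosing both is (((((S23,S4),S63),S29),S44),((((S17,S71),(S5,(S18,(S78,(S8,S75))))),S55),S52)); the answer is its 14 terminal taxa in alphabetical order.

S17, S18, S23, S29, S4, S44, S5, S52, S55, S63, S71, S75, S78, S8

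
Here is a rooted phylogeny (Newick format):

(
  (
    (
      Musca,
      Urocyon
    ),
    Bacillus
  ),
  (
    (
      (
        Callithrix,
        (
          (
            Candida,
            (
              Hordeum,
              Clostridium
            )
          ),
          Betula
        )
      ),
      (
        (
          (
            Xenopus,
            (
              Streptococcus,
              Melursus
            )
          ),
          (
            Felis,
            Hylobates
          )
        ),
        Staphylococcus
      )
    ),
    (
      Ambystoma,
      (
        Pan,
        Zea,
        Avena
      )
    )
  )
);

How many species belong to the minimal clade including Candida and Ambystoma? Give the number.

The MRCA of Candida and Ambystoma is the node subtending (((Callithrix,((Candida,(Hordeum,Clostridium)),Betula)),(((Xenopus,(Streptococcus,Melursus)),(Felis,Hylobates)),Staphylococcus)),(Ambystoma,(Pan,Zea,Avena))).
That clade contains 15 terminal taxa: Ambystoma, Avena, Betula, Callithrix, Candida, Clostridium, Felis, Hordeum, Hylobates, Melursus, Pan, Staphylococcus, Streptococcus, Xenopus, Zea.

15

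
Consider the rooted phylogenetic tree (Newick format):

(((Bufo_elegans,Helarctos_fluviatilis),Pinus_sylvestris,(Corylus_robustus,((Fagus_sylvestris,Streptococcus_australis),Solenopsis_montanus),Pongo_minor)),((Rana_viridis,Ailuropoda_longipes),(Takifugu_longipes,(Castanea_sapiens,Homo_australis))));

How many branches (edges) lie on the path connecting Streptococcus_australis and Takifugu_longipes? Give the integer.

8

The MRCA of Streptococcus_australis and Takifugu_longipes is the root of the tree.
From Streptococcus_australis up to that node: 5 branches. From Takifugu_longipes up to the same node: 3 branches. Total: 5 + 3 = 8.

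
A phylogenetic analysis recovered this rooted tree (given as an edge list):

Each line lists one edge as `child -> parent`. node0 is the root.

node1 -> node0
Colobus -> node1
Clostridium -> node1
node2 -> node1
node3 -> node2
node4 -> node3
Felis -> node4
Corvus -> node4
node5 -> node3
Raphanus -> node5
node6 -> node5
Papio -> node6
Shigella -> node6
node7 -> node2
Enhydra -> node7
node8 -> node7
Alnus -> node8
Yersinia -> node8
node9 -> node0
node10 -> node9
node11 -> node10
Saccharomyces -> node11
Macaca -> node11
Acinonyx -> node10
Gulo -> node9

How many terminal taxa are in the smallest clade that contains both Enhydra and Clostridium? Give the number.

The MRCA of Enhydra and Clostridium is the node subtending (Colobus,Clostridium,(((Felis,Corvus),(Raphanus,(Papio,Shigella))),(Enhydra,(Alnus,Yersinia)))).
That clade contains 10 terminal taxa: Alnus, Clostridium, Colobus, Corvus, Enhydra, Felis, Papio, Raphanus, Shigella, Yersinia.

10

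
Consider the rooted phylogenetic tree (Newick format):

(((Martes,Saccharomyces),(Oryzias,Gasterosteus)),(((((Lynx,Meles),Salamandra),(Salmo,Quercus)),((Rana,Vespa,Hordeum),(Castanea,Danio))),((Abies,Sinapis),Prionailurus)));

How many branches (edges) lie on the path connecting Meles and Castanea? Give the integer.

7

The MRCA of Meles and Castanea is the node subtending ((((Lynx,Meles),Salamandra),(Salmo,Quercus)),((Rana,Vespa,Hordeum),(Castanea,Danio))).
From Meles up to that node: 4 branches. From Castanea up to the same node: 3 branches. Total: 4 + 3 = 7.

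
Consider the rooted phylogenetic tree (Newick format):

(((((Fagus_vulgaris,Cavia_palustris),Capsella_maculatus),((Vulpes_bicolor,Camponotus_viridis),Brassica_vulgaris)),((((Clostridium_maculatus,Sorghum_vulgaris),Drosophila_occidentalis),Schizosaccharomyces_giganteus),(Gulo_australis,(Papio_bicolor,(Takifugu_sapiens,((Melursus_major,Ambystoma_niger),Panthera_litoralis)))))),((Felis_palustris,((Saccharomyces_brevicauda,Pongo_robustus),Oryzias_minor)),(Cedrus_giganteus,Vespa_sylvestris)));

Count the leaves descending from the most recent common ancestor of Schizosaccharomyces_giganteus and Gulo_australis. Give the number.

The MRCA of Schizosaccharomyces_giganteus and Gulo_australis is the node subtending ((((Clostridium_maculatus,Sorghum_vulgaris),Drosophila_occidentalis),Schizosaccharomyces_giganteus),(Gulo_australis,(Papio_bicolor,(Takifugu_sapiens,((Melursus_major,Ambystoma_niger),Panthera_litoralis))))).
That clade contains 10 terminal taxa: Ambystoma_niger, Clostridium_maculatus, Drosophila_occidentalis, Gulo_australis, Melursus_major, Panthera_litoralis, Papio_bicolor, Schizosaccharomyces_giganteus, Sorghum_vulgaris, Takifugu_sapiens.

10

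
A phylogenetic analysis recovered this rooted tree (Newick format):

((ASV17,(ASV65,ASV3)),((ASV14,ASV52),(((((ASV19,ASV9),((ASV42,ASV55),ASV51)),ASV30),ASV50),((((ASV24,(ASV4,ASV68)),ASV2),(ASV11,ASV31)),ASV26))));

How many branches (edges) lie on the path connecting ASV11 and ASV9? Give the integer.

9

The MRCA of ASV11 and ASV9 is the node subtending (((((ASV19,ASV9),((ASV42,ASV55),ASV51)),ASV30),ASV50),((((ASV24,(ASV4,ASV68)),ASV2),(ASV11,ASV31)),ASV26)).
From ASV11 up to that node: 4 branches. From ASV9 up to the same node: 5 branches. Total: 4 + 5 = 9.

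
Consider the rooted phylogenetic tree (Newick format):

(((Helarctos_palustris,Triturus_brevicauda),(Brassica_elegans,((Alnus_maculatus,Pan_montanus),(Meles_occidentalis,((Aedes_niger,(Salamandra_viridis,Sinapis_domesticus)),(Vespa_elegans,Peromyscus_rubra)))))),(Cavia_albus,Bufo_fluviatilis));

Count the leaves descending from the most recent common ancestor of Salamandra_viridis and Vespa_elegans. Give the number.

The MRCA of Salamandra_viridis and Vespa_elegans is the node subtending ((Aedes_niger,(Salamandra_viridis,Sinapis_domesticus)),(Vespa_elegans,Peromyscus_rubra)).
That clade contains 5 terminal taxa: Aedes_niger, Peromyscus_rubra, Salamandra_viridis, Sinapis_domesticus, Vespa_elegans.

5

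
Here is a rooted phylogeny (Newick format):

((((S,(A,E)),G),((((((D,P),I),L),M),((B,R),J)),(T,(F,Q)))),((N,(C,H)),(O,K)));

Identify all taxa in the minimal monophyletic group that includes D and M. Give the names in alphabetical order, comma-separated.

D, I, L, M, P

Tracing D: it sits inside (D,P).
Tracing M: it sits inside ((((D,P),I),L),M).
The smallest clade enclosing both is ((((D,P),I),L),M); the answer is its 5 terminal taxa in alphabetical order.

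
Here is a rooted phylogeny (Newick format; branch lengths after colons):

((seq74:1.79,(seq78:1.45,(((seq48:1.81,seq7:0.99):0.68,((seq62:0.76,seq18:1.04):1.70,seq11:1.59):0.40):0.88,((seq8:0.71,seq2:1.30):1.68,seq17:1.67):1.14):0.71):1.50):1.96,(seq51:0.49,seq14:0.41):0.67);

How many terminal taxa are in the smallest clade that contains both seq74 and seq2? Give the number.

10

The MRCA of seq74 and seq2 is the node subtending (seq74,(seq78,(((seq48,seq7),((seq62,seq18),seq11)),((seq8,seq2),seq17)))).
That clade contains 10 terminal taxa: seq11, seq17, seq18, seq2, seq48, seq62, seq7, seq74, seq78, seq8.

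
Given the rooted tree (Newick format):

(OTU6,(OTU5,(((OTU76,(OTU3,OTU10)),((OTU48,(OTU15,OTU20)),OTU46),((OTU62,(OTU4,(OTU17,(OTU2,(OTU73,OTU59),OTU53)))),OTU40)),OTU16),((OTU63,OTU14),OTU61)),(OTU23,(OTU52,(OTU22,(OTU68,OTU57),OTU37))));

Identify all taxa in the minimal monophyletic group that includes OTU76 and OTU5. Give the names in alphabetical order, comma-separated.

Tracing OTU76: it sits inside (OTU76,(OTU3,OTU10)).
Tracing OTU5: it sits inside (OTU5,(((OTU76,(OTU3,OTU10)),((OTU48,(OTU15,OTU20)),OTU46),((OTU62,(OTU4,(OTU17,(OTU2,(OTU73,OTU59),OTU53)))),OTU40)),OTU16),((OTU63,OTU14),OTU61)).
The smallest clade enclosing both is (OTU5,(((OTU76,(OTU3,OTU10)),((OTU48,(OTU15,OTU20)),OTU46),((OTU62,(OTU4,(OTU17,(OTU2,(OTU73,OTU59),OTU53)))),OTU40)),OTU16),((OTU63,OTU14),OTU61)); the answer is its 20 terminal taxa in alphabetical order.

OTU10, OTU14, OTU15, OTU16, OTU17, OTU2, OTU20, OTU3, OTU4, OTU40, OTU46, OTU48, OTU5, OTU53, OTU59, OTU61, OTU62, OTU63, OTU73, OTU76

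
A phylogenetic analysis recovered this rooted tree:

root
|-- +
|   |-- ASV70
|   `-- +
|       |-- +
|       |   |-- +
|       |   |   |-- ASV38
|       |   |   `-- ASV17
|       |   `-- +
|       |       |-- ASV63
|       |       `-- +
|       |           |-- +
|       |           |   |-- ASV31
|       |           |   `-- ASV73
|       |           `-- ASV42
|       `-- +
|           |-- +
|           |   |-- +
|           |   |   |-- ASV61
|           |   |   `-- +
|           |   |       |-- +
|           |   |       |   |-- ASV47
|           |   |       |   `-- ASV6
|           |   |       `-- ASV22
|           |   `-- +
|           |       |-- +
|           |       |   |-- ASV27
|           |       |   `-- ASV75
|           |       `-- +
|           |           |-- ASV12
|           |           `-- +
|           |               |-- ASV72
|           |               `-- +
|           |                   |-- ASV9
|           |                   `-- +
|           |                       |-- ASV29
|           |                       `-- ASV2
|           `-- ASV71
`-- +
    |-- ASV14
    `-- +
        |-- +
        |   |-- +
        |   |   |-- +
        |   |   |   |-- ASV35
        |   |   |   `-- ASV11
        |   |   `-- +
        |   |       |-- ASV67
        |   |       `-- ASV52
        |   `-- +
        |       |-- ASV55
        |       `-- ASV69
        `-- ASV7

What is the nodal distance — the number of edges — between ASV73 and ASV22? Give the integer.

10

The MRCA of ASV73 and ASV22 is the node subtending (((ASV38,ASV17),(ASV63,((ASV31,ASV73),ASV42))),(((ASV61,((ASV47,ASV6),ASV22)),((ASV27,ASV75),(ASV12,(ASV72,(ASV9,(ASV29,ASV2)))))),ASV71)).
From ASV73 up to that node: 5 branches. From ASV22 up to the same node: 5 branches. Total: 5 + 5 = 10.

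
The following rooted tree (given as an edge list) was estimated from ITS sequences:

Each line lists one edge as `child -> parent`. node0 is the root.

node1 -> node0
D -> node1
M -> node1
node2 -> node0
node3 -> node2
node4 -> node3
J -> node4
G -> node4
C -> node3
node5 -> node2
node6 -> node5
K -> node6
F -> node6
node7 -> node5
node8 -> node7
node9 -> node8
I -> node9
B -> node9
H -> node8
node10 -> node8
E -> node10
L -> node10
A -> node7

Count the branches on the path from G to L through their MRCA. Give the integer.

8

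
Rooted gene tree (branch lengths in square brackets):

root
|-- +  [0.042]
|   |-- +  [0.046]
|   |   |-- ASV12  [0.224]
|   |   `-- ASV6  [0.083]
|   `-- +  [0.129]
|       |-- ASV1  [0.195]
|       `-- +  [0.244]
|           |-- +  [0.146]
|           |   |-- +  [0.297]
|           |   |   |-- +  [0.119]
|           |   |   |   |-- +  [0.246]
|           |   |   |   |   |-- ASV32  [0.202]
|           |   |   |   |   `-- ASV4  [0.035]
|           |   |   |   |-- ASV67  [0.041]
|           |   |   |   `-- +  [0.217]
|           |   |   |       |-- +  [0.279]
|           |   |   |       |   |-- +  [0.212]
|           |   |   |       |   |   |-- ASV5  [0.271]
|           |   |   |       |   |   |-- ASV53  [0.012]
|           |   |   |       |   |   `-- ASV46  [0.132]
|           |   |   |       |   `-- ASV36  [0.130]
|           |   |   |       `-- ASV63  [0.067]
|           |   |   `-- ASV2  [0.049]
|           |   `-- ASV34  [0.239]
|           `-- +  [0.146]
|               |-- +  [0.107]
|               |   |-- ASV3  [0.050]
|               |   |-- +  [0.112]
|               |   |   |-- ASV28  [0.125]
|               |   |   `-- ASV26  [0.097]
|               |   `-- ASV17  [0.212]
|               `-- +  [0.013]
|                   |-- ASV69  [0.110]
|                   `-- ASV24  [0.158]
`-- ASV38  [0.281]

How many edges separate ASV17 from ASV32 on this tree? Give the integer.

The MRCA of ASV17 and ASV32 is the node subtending (((((ASV32,ASV4),ASV67,(((ASV5,ASV53,ASV46),ASV36),ASV63)),ASV2),ASV34),((ASV3,(ASV28,ASV26),ASV17),(ASV69,ASV24))).
From ASV17 up to that node: 3 branches. From ASV32 up to the same node: 5 branches. Total: 3 + 5 = 8.

8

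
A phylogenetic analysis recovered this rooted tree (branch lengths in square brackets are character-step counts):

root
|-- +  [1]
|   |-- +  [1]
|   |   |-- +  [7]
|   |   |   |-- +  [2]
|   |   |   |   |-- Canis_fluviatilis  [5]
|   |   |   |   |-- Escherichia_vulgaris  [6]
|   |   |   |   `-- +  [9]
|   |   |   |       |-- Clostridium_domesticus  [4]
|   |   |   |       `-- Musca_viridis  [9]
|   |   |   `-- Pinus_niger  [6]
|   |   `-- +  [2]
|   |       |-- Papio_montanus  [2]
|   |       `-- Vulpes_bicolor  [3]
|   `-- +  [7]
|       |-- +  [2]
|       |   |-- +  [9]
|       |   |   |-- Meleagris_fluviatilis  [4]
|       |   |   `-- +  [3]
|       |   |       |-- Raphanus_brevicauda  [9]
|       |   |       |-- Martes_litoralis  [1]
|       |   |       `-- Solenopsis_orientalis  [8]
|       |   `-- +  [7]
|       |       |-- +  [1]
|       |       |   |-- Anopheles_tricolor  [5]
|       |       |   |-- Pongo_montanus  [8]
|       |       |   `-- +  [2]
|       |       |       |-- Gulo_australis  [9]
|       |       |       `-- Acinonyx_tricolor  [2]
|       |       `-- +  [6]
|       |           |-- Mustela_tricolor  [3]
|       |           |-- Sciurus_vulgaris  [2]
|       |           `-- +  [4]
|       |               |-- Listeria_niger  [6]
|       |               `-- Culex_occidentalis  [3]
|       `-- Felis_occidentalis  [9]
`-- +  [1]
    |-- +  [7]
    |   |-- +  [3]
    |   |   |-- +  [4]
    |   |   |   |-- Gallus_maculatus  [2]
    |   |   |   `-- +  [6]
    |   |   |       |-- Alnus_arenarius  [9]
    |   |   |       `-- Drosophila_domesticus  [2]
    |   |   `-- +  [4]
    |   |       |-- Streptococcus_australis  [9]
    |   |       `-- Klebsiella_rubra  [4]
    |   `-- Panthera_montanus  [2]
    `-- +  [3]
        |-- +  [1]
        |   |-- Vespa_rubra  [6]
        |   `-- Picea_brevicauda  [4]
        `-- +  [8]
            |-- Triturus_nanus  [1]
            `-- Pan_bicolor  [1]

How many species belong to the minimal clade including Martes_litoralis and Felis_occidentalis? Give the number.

The MRCA of Martes_litoralis and Felis_occidentalis is the node subtending (((Meleagris_fluviatilis,(Raphanus_brevicauda,Martes_litoralis,Solenopsis_orientalis)),((Anopheles_tricolor,Pongo_montanus,(Gulo_australis,Acinonyx_tricolor)),(Mustela_tricolor,Sciurus_vulgaris,(Listeria_niger,Culex_occidentalis)))),Felis_occidentalis).
That clade contains 13 terminal taxa: Acinonyx_tricolor, Anopheles_tricolor, Culex_occidentalis, Felis_occidentalis, Gulo_australis, Listeria_niger, Martes_litoralis, Meleagris_fluviatilis, Mustela_tricolor, Pongo_montanus, Raphanus_brevicauda, Sciurus_vulgaris, Solenopsis_orientalis.

13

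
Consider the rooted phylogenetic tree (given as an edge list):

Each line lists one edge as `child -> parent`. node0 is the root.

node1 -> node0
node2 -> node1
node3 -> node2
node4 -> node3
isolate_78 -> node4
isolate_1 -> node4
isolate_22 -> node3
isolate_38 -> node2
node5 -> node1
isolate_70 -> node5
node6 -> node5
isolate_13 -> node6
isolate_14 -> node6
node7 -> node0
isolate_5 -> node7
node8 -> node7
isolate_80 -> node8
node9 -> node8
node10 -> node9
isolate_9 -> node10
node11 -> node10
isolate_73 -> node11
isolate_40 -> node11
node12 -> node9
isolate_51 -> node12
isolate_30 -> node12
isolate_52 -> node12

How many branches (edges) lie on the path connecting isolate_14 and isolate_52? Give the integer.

The MRCA of isolate_14 and isolate_52 is the root of the tree.
From isolate_14 up to that node: 4 branches. From isolate_52 up to the same node: 5 branches. Total: 4 + 5 = 9.

9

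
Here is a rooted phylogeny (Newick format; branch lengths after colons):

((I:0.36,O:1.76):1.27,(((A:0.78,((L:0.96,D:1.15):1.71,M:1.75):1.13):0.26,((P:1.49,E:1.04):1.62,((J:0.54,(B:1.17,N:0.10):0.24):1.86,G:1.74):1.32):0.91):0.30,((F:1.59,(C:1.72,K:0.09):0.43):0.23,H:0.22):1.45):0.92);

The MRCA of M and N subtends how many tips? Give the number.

The MRCA of M and N is the node subtending ((A,((L,D),M)),((P,E),((J,(B,N)),G))).
That clade contains 10 terminal taxa: A, B, D, E, G, J, L, M, N, P.

10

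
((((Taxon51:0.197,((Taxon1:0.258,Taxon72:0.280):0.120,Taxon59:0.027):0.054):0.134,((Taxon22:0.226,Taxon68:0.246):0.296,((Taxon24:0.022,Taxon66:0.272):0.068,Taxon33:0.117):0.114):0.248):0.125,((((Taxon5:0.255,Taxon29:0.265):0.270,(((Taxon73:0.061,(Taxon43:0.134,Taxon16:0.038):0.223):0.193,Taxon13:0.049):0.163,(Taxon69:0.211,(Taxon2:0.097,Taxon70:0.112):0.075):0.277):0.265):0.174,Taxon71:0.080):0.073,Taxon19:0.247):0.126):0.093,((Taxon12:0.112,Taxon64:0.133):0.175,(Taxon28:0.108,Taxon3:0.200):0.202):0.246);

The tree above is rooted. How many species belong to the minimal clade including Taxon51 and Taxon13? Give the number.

The MRCA of Taxon51 and Taxon13 is the node subtending (((Taxon51,((Taxon1,Taxon72),Taxon59)),((Taxon22,Taxon68),((Taxon24,Taxon66),Taxon33))),((((Taxon5,Taxon29),(((Taxon73,(Taxon43,Taxon16)),Taxon13),(Taxon69,(Taxon2,Taxon70)))),Taxon71),Taxon19)).
That clade contains 20 terminal taxa: Taxon1, Taxon13, Taxon16, Taxon19, Taxon2, Taxon22, Taxon24, Taxon29, Taxon33, Taxon43, Taxon5, Taxon51, Taxon59, Taxon66, Taxon68, Taxon69, Taxon70, Taxon71, Taxon72, Taxon73.

20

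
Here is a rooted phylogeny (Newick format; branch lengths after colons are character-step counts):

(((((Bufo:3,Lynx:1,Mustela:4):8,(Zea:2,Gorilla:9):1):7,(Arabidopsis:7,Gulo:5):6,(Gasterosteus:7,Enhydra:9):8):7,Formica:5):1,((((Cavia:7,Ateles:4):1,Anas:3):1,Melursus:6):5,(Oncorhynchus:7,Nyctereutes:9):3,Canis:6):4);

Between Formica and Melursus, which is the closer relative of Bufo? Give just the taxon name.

The MRCA of Bufo and Formica subtends ((((Bufo,Lynx,Mustela),(Zea,Gorilla)),(Arabidopsis,Gulo),(Gasterosteus,Enhydra)),Formica) (10 taxa).
The MRCA of Bufo and Melursus is the root, subtending the entire tree (17 taxa).
The first is nested inside the second, so Bufo shares a more recent common ancestor with Formica.

Formica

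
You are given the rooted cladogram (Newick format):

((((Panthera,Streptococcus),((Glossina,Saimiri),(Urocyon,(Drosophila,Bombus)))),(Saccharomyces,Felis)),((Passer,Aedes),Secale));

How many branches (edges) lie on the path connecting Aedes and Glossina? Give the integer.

8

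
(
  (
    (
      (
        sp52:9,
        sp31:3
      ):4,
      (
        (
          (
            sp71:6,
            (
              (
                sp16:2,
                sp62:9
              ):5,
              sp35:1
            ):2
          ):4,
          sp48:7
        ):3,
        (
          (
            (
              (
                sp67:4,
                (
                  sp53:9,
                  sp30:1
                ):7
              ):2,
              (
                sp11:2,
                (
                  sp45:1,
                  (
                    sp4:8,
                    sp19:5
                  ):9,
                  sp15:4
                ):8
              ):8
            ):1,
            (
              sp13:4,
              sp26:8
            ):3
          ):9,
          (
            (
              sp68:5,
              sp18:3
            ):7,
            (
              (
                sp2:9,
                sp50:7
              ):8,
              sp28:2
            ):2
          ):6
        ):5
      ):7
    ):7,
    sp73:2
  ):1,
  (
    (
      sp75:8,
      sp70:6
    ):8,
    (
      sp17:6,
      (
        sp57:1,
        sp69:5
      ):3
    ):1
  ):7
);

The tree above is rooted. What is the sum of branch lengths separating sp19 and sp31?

The path runs sp19 → … → MRCA → … → sp31; the MRCA is the node subtending ((sp52,sp31),(((sp71,((sp16,sp62),sp35)),sp48),((((sp67,(sp53,sp30)),(sp11,(sp45,(sp4,sp19),sp15))),(sp13,sp26)),((sp68,sp18),((sp2,sp50),sp28))))).
Branch lengths along that path: 5 + 9 + 8 + 8 + 1 + 9 + 5 + 7 + 4 + 3 = 59.

59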